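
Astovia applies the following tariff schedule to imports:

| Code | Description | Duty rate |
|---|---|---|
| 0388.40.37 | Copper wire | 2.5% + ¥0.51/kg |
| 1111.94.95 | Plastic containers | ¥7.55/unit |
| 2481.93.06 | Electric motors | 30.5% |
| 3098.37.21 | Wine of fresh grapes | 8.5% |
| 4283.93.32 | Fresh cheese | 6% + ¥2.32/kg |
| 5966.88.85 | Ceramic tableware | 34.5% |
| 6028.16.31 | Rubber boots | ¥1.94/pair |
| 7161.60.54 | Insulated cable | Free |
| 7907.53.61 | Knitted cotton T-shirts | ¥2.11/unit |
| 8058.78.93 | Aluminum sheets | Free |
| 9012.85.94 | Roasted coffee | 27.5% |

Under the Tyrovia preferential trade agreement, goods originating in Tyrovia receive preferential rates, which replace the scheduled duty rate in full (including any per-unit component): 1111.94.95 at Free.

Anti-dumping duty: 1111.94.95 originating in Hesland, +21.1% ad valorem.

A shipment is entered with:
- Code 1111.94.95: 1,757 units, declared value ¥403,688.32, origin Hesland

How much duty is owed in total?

Line 1 (1111.94.95, Hesland, 1,757 units, ¥403,688.32):
Base rate for 1111.94.95 is ¥7.55/unit.
1111.94.95 has an FTA preferential rate, but origin Hesland is not Tyrovia; base rate stands.
Additional duty on 1111.94.95 from Hesland: +21.1% ad valorem. Applied ad valorem rate = 21.1%.
Duty = ¥403,688.32 × 21.1% + 1,757 × ¥7.55 = ¥98,443.59.

¥98,443.59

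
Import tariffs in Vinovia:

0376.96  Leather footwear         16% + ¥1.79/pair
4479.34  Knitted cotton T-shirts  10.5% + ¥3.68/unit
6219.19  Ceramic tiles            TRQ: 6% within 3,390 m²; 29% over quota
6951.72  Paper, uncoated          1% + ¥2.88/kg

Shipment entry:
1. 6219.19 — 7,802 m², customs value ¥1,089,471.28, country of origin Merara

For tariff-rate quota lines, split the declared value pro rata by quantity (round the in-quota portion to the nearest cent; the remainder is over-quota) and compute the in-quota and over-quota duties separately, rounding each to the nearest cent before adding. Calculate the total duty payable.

¥207,069.37

Line 1 (6219.19, Merara, 7,802 m², ¥1,089,471.28):
Code 6219.19 is under a tariff-rate quota (threshold 3,390 m²). In-quota: 3,390 m² at 6%; over-quota: 4,412 m² at 29%.
Pro-rata value split: in-quota = ¥1,089,471.28 × 3,390/7,802 = ¥473,379.60; over-quota = ¥1,089,471.28 − ¥473,379.60 = ¥616,091.68.
In-quota duty = ¥473,379.60 × 6% = ¥28,402.78. Over-quota duty = ¥616,091.68 × 29% = ¥178,666.59.
Line duty = ¥28,402.78 + ¥178,666.59 = ¥207,069.37.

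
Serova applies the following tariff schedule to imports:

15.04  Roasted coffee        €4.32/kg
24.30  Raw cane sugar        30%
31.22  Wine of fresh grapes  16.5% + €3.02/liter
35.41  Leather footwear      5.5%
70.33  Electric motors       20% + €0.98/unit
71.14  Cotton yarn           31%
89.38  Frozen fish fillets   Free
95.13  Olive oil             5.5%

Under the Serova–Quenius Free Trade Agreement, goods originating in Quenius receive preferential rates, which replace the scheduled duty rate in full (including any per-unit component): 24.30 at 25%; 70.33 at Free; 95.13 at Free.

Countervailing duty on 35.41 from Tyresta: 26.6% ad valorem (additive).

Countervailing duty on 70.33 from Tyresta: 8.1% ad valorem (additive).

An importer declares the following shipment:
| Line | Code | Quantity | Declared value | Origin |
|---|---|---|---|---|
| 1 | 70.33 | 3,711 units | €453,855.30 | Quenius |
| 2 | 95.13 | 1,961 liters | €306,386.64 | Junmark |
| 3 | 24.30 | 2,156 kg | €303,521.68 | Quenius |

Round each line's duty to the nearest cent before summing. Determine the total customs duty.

Line 1 (70.33, Quenius, 3,711 units, €453,855.30):
Base rate for 70.33 is 20% + €0.98/unit.
Origin Quenius qualifies under the Serova–Quenius agreement and 70.33 is covered: preferential rate Free applies instead.
The additional-duty order on 70.33 targets Tyresta, not Quenius; it does not apply.
Duty = €453,855.30 × 0% = €0.00.
Line 2 (95.13, Junmark, 1,961 liters, €306,386.64):
Base rate for 95.13 is 5.5%.
95.13 has an FTA preferential rate, but origin Junmark is not Quenius; base rate stands.
Duty = €306,386.64 × 5.5% = €16,851.27.
Line 3 (24.30, Quenius, 2,156 kg, €303,521.68):
Base rate for 24.30 is 30%.
Origin Quenius qualifies under the Serova–Quenius agreement and 24.30 is covered: preferential rate 25% applies instead.
Duty = €303,521.68 × 25% = €75,880.42.
Total = €0.00 + €16,851.27 + €75,880.42 = €92,731.69.

€92,731.69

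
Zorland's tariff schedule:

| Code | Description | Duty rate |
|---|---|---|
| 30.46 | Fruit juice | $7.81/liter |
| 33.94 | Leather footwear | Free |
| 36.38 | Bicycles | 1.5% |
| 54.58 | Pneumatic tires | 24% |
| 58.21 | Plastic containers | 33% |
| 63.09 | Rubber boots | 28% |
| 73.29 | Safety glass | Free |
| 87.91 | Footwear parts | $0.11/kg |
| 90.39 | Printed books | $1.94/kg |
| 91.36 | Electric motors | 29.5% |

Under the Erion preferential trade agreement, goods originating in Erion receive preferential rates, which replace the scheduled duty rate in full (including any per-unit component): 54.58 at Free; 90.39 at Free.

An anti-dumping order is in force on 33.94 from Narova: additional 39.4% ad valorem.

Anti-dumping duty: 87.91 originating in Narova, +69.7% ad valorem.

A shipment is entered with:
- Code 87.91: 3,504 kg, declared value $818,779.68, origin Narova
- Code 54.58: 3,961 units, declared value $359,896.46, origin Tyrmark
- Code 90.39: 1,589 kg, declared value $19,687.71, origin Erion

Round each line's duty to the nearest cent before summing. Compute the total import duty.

$657,450.03

Line 1 (87.91, Narova, 3,504 kg, $818,779.68):
Base rate for 87.91 is $0.11/kg.
Additional duty on 87.91 from Narova: +69.7% ad valorem. Applied ad valorem rate = 69.7%.
Duty = $818,779.68 × 69.7% + 3,504 × $0.11 = $571,074.88.
Line 2 (54.58, Tyrmark, 3,961 units, $359,896.46):
Base rate for 54.58 is 24%.
54.58 has an FTA preferential rate, but origin Tyrmark is not Erion; base rate stands.
Duty = $359,896.46 × 24% = $86,375.15.
Line 3 (90.39, Erion, 1,589 kg, $19,687.71):
Base rate for 90.39 is $1.94/kg.
Origin Erion qualifies under the Zorland–Erion agreement and 90.39 is covered: preferential rate Free applies instead.
Duty = $19,687.71 × 0% = $0.00.
Total = $571,074.88 + $86,375.15 + $0.00 = $657,450.03.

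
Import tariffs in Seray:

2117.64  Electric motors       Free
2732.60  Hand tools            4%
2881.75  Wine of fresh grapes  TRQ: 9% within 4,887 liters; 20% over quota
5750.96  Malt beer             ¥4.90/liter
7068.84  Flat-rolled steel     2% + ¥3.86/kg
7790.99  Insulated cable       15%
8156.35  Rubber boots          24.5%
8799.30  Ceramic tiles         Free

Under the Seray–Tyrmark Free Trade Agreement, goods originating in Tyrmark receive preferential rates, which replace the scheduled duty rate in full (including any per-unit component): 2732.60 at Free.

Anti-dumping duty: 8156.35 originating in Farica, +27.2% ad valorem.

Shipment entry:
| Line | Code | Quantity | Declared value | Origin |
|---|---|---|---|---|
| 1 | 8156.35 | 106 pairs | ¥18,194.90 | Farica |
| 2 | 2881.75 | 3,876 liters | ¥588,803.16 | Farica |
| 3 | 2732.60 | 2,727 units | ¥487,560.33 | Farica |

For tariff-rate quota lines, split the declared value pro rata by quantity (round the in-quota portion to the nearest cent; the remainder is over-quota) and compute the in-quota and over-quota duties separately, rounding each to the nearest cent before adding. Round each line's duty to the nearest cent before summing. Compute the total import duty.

¥81,901.45

Line 1 (8156.35, Farica, 106 pairs, ¥18,194.90):
Base rate for 8156.35 is 24.5%.
Additional duty on 8156.35 from Farica: +27.2%. Applied ad valorem rate: 24.5% + 27.2% = 51.7%.
Duty = ¥18,194.90 × 51.7% = ¥9,406.76.
Line 2 (2881.75, Farica, 3,876 liters, ¥588,803.16):
Code 2881.75 is under a tariff-rate quota (threshold 4,887 liters). Quantity 3,876 liters is within the quota, so the in-quota rate 9% applies to the full value.
Duty = ¥588,803.16 × 9% = ¥52,992.28.
Line 3 (2732.60, Farica, 2,727 units, ¥487,560.33):
Base rate for 2732.60 is 4%.
2732.60 has an FTA preferential rate, but origin Farica is not Tyrmark; base rate stands.
Duty = ¥487,560.33 × 4% = ¥19,502.41.
Total = ¥9,406.76 + ¥52,992.28 + ¥19,502.41 = ¥81,901.45.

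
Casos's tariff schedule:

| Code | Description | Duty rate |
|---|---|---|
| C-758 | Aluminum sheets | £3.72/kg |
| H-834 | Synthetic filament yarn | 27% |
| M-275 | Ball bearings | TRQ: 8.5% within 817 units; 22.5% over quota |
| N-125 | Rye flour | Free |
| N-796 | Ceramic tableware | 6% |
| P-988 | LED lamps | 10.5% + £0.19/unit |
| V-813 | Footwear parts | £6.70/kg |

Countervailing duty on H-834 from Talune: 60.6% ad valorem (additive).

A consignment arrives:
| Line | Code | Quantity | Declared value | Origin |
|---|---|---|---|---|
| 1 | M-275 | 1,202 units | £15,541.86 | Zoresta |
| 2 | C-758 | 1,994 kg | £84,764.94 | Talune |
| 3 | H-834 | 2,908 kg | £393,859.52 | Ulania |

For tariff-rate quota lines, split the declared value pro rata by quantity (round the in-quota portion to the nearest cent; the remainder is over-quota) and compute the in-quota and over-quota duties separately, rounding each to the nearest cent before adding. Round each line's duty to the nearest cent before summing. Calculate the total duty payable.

Line 1 (M-275, Zoresta, 1,202 units, £15,541.86):
Code M-275 is under a tariff-rate quota (threshold 817 units). In-quota: 817 units at 8.5%; over-quota: 385 units at 22.5%.
Pro-rata value split: in-quota = £15,541.86 × 817/1,202 = £10,563.81; over-quota = £15,541.86 − £10,563.81 = £4,978.05.
In-quota duty = £10,563.81 × 8.5% = £897.92. Over-quota duty = £4,978.05 × 22.5% = £1,120.06.
Line duty = £897.92 + £1,120.06 = £2,017.98.
Line 2 (C-758, Talune, 1,994 kg, £84,764.94):
Base rate for C-758 is £3.72/kg.
Duty = 1,994 × £3.72 = £7,417.68.
Line 3 (H-834, Ulania, 2,908 kg, £393,859.52):
Base rate for H-834 is 27%.
The additional-duty order on H-834 targets Talune, not Ulania; it does not apply.
Duty = £393,859.52 × 27% = £106,342.07.
Total = £2,017.98 + £7,417.68 + £106,342.07 = £115,777.73.

£115,777.73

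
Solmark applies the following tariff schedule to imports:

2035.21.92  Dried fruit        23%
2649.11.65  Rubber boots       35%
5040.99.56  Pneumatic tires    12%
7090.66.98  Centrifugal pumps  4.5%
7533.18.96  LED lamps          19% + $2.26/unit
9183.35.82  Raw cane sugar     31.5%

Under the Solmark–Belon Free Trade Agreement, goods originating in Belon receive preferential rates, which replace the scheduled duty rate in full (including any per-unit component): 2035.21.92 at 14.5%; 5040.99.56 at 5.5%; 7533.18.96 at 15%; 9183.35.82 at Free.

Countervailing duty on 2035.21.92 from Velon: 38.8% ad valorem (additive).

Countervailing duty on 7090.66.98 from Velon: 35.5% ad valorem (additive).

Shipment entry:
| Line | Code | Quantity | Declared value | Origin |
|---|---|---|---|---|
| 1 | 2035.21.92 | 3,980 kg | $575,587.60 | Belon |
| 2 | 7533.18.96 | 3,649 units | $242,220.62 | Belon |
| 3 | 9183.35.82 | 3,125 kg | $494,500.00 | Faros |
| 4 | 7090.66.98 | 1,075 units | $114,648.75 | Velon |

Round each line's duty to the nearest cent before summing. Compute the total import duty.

$321,420.29

Line 1 (2035.21.92, Belon, 3,980 kg, $575,587.60):
Base rate for 2035.21.92 is 23%.
Origin Belon qualifies under the Solmark–Belon agreement and 2035.21.92 is covered: preferential rate 14.5% applies instead.
The additional-duty order on 2035.21.92 targets Velon, not Belon; it does not apply.
Duty = $575,587.60 × 14.5% = $83,460.20.
Line 2 (7533.18.96, Belon, 3,649 units, $242,220.62):
Base rate for 7533.18.96 is 19% + $2.26/unit.
Origin Belon qualifies under the Solmark–Belon agreement and 7533.18.96 is covered: preferential rate 15% applies instead.
Duty = $242,220.62 × 15% = $36,333.09.
Line 3 (9183.35.82, Faros, 3,125 kg, $494,500.00):
Base rate for 9183.35.82 is 31.5%.
9183.35.82 has an FTA preferential rate, but origin Faros is not Belon; base rate stands.
Duty = $494,500.00 × 31.5% = $155,767.50.
Line 4 (7090.66.98, Velon, 1,075 units, $114,648.75):
Base rate for 7090.66.98 is 4.5%.
Additional duty on 7090.66.98 from Velon: +35.5%. Applied ad valorem rate: 4.5% + 35.5% = 40%.
Duty = $114,648.75 × 40% = $45,859.50.
Total = $83,460.20 + $36,333.09 + $155,767.50 + $45,859.50 = $321,420.29.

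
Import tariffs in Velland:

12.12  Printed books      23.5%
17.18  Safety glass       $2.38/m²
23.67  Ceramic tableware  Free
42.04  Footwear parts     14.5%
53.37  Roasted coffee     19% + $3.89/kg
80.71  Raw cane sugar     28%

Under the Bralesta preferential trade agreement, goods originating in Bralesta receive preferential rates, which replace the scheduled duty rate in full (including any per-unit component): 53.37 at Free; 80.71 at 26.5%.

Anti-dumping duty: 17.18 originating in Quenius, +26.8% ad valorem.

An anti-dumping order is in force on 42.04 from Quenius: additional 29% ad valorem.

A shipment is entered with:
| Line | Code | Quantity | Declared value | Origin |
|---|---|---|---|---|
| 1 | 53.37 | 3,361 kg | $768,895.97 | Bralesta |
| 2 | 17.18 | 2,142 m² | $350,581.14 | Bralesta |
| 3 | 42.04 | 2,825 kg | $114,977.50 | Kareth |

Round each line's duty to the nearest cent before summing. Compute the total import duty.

Line 1 (53.37, Bralesta, 3,361 kg, $768,895.97):
Base rate for 53.37 is 19% + $3.89/kg.
Origin Bralesta qualifies under the Velland–Bralesta agreement and 53.37 is covered: preferential rate Free applies instead.
Duty = $768,895.97 × 0% = $0.00.
Line 2 (17.18, Bralesta, 2,142 m², $350,581.14):
Base rate for 17.18 is $2.38/m².
Origin Bralesta is the FTA partner but 17.18 is not on the preference list; base rate stands.
The additional-duty order on 17.18 targets Quenius, not Bralesta; it does not apply.
Duty = 2,142 × $2.38 = $5,097.96.
Line 3 (42.04, Kareth, 2,825 kg, $114,977.50):
Base rate for 42.04 is 14.5%.
The additional-duty order on 42.04 targets Quenius, not Kareth; it does not apply.
Duty = $114,977.50 × 14.5% = $16,671.74.
Total = $0.00 + $5,097.96 + $16,671.74 = $21,769.70.

$21,769.70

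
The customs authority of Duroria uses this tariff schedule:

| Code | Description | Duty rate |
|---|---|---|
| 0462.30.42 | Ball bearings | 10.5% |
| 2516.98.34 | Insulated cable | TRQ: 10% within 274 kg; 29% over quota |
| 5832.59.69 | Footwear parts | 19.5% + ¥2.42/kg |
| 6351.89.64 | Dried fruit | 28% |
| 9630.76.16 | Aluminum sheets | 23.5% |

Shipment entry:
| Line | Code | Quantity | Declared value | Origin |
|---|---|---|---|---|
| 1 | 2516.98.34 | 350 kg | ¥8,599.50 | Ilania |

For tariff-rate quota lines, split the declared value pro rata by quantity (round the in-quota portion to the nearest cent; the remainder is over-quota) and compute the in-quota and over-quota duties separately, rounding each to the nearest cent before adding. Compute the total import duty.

Line 1 (2516.98.34, Ilania, 350 kg, ¥8,599.50):
Code 2516.98.34 is under a tariff-rate quota (threshold 274 kg). In-quota: 274 kg at 10%; over-quota: 76 kg at 29%.
Pro-rata value split: in-quota = ¥8,599.50 × 274/350 = ¥6,732.18; over-quota = ¥8,599.50 − ¥6,732.18 = ¥1,867.32.
In-quota duty = ¥6,732.18 × 10% = ¥673.22. Over-quota duty = ¥1,867.32 × 29% = ¥541.52.
Line duty = ¥673.22 + ¥541.52 = ¥1,214.74.

¥1,214.74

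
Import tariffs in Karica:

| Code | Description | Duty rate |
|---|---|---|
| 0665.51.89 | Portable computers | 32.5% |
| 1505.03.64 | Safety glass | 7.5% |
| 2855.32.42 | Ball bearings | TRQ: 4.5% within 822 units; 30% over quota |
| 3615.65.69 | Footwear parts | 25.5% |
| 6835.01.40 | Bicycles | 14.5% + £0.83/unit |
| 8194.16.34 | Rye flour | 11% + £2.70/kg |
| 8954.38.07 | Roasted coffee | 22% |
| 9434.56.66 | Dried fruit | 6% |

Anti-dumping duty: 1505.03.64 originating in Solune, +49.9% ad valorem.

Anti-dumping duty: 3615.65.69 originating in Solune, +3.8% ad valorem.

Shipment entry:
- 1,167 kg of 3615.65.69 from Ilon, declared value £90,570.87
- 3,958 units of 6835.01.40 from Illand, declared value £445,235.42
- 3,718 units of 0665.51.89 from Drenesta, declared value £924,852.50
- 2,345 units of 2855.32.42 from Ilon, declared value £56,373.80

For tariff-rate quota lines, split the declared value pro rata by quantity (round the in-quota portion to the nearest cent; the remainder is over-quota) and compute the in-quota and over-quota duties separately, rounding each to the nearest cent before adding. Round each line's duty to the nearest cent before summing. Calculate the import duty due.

£403,390.03

Line 1 (3615.65.69, Ilon, 1,167 kg, £90,570.87):
Base rate for 3615.65.69 is 25.5%.
The additional-duty order on 3615.65.69 targets Solune, not Ilon; it does not apply.
Duty = £90,570.87 × 25.5% = £23,095.57.
Line 2 (6835.01.40, Illand, 3,958 units, £445,235.42):
Base rate for 6835.01.40 is 14.5% + £0.83/unit.
Duty = £445,235.42 × 14.5% + 3,958 × £0.83 = £67,844.28.
Line 3 (0665.51.89, Drenesta, 3,718 units, £924,852.50):
Base rate for 0665.51.89 is 32.5%.
Duty = £924,852.50 × 32.5% = £300,577.06.
Line 4 (2855.32.42, Ilon, 2,345 units, £56,373.80):
Code 2855.32.42 is under a tariff-rate quota (threshold 822 units). In-quota: 822 units at 4.5%; over-quota: 1,523 units at 30%.
Pro-rata value split: in-quota = £56,373.80 × 822/2,345 = £19,760.88; over-quota = £56,373.80 − £19,760.88 = £36,612.92.
In-quota duty = £19,760.88 × 4.5% = £889.24. Over-quota duty = £36,612.92 × 30% = £10,983.88.
Line duty = £889.24 + £10,983.88 = £11,873.12.
Total = £23,095.57 + £67,844.28 + £300,577.06 + £11,873.12 = £403,390.03.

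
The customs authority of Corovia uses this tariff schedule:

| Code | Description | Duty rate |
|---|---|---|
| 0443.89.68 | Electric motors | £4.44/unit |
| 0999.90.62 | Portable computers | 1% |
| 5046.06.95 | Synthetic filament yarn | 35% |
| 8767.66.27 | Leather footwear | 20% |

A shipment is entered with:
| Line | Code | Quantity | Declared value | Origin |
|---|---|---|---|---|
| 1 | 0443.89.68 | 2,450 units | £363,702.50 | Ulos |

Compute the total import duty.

£10,878.00

Line 1 (0443.89.68, Ulos, 2,450 units, £363,702.50):
Base rate for 0443.89.68 is £4.44/unit.
Duty = 2,450 × £4.44 = £10,878.00.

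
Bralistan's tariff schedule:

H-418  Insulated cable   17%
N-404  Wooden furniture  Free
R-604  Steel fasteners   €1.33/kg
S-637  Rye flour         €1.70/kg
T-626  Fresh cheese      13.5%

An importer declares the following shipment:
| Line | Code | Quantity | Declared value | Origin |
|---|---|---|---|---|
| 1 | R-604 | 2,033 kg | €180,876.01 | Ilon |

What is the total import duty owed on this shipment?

€2,703.89

Line 1 (R-604, Ilon, 2,033 kg, €180,876.01):
Base rate for R-604 is €1.33/kg.
Duty = 2,033 × €1.33 = €2,703.89.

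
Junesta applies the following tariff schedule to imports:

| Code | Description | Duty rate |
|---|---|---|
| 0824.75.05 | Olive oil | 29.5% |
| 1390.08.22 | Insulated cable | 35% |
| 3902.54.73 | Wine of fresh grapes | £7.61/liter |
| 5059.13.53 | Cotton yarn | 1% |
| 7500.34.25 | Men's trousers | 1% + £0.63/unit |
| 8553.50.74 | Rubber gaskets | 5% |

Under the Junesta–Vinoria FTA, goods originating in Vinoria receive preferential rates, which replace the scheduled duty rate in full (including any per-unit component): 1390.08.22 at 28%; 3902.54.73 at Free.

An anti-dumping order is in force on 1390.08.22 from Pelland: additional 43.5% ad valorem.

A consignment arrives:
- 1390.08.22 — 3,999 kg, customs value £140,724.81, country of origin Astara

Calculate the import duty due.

Line 1 (1390.08.22, Astara, 3,999 kg, £140,724.81):
Base rate for 1390.08.22 is 35%.
1390.08.22 has an FTA preferential rate, but origin Astara is not Vinoria; base rate stands.
The additional-duty order on 1390.08.22 targets Pelland, not Astara; it does not apply.
Duty = £140,724.81 × 35% = £49,253.68.

£49,253.68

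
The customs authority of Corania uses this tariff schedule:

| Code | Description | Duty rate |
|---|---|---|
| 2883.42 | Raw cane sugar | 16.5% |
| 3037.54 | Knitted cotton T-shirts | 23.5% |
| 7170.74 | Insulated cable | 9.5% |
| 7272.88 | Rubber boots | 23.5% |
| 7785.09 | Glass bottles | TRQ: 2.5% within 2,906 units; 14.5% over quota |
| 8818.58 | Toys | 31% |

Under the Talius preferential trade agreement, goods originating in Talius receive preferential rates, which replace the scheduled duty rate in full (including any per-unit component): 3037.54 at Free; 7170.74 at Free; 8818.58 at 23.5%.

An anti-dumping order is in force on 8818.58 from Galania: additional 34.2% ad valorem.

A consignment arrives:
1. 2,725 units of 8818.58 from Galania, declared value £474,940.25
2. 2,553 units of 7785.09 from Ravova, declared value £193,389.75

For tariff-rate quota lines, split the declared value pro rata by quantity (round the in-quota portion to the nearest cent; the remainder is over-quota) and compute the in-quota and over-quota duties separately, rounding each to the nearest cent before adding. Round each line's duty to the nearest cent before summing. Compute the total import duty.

Line 1 (8818.58, Galania, 2,725 units, £474,940.25):
Base rate for 8818.58 is 31%.
8818.58 has an FTA preferential rate, but origin Galania is not Talius; base rate stands.
Additional duty on 8818.58 from Galania: +34.2%. Applied ad valorem rate: 31% + 34.2% = 65.2%.
Duty = £474,940.25 × 65.2% = £309,661.04.
Line 2 (7785.09, Ravova, 2,553 units, £193,389.75):
Code 7785.09 is under a tariff-rate quota (threshold 2,906 units). Quantity 2,553 units is within the quota, so the in-quota rate 2.5% applies to the full value.
Duty = £193,389.75 × 2.5% = £4,834.74.
Total = £309,661.04 + £4,834.74 = £314,495.78.

£314,495.78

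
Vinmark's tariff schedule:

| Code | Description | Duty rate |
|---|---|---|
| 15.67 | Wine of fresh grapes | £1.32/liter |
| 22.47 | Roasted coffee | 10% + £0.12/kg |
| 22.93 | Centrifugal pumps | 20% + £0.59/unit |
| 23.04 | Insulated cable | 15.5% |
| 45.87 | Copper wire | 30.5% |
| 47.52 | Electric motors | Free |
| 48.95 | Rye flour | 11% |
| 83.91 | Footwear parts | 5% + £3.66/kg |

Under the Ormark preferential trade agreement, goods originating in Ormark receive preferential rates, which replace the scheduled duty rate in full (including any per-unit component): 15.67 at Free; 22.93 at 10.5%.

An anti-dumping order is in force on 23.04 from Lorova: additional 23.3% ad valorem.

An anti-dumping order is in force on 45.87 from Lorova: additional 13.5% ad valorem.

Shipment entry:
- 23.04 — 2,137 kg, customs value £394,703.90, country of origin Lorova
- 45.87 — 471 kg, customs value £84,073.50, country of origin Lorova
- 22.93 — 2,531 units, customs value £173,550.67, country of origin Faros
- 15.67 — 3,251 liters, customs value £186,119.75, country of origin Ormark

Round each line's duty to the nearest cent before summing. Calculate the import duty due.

£226,340.87

Line 1 (23.04, Lorova, 2,137 kg, £394,703.90):
Base rate for 23.04 is 15.5%.
Additional duty on 23.04 from Lorova: +23.3%. Applied ad valorem rate: 15.5% + 23.3% = 38.8%.
Duty = £394,703.90 × 38.8% = £153,145.11.
Line 2 (45.87, Lorova, 471 kg, £84,073.50):
Base rate for 45.87 is 30.5%.
Additional duty on 45.87 from Lorova: +13.5%. Applied ad valorem rate: 30.5% + 13.5% = 44%.
Duty = £84,073.50 × 44% = £36,992.34.
Line 3 (22.93, Faros, 2,531 units, £173,550.67):
Base rate for 22.93 is 20% + £0.59/unit.
22.93 has an FTA preferential rate, but origin Faros is not Ormark; base rate stands.
Duty = £173,550.67 × 20% + 2,531 × £0.59 = £36,203.42.
Line 4 (15.67, Ormark, 3,251 liters, £186,119.75):
Base rate for 15.67 is £1.32/liter.
Origin Ormark qualifies under the Vinmark–Ormark agreement and 15.67 is covered: preferential rate Free applies instead.
Duty = £186,119.75 × 0% = £0.00.
Total = £153,145.11 + £36,992.34 + £36,203.42 + £0.00 = £226,340.87.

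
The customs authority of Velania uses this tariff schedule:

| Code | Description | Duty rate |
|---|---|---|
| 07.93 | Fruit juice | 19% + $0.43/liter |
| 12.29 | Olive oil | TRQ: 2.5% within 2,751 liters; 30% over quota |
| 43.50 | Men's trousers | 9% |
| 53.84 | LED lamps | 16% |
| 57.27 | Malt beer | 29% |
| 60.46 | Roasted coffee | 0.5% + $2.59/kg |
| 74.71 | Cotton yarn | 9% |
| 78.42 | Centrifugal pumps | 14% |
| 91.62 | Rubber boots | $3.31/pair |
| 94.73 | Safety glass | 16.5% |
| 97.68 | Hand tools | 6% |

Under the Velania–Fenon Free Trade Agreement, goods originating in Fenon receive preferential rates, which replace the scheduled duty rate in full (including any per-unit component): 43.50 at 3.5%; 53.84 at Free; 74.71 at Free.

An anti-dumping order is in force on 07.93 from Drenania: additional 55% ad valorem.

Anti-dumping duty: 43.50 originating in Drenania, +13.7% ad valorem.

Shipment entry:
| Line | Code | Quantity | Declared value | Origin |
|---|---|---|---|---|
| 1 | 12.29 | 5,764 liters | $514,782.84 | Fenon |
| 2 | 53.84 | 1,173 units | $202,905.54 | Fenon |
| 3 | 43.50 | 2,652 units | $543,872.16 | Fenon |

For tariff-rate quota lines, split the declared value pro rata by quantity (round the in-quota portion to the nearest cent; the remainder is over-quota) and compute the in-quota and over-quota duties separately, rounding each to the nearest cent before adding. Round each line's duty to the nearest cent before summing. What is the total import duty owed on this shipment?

Line 1 (12.29, Fenon, 5,764 liters, $514,782.84):
Code 12.29 is under a tariff-rate quota (threshold 2,751 liters). In-quota: 2,751 liters at 2.5%; over-quota: 3,013 liters at 30%.
Pro-rata value split: in-quota = $514,782.84 × 2,751/5,764 = $245,691.81; over-quota = $514,782.84 − $245,691.81 = $269,091.03.
In-quota duty = $245,691.81 × 2.5% = $6,142.30. Over-quota duty = $269,091.03 × 30% = $80,727.31.
Line duty = $6,142.30 + $80,727.31 = $86,869.61.
Line 2 (53.84, Fenon, 1,173 units, $202,905.54):
Base rate for 53.84 is 16%.
Origin Fenon qualifies under the Velania–Fenon agreement and 53.84 is covered: preferential rate Free applies instead.
Duty = $202,905.54 × 0% = $0.00.
Line 3 (43.50, Fenon, 2,652 units, $543,872.16):
Base rate for 43.50 is 9%.
Origin Fenon qualifies under the Velania–Fenon agreement and 43.50 is covered: preferential rate 3.5% applies instead.
The additional-duty order on 43.50 targets Drenania, not Fenon; it does not apply.
Duty = $543,872.16 × 3.5% = $19,035.53.
Total = $86,869.61 + $0.00 + $19,035.53 = $105,905.14.

$105,905.14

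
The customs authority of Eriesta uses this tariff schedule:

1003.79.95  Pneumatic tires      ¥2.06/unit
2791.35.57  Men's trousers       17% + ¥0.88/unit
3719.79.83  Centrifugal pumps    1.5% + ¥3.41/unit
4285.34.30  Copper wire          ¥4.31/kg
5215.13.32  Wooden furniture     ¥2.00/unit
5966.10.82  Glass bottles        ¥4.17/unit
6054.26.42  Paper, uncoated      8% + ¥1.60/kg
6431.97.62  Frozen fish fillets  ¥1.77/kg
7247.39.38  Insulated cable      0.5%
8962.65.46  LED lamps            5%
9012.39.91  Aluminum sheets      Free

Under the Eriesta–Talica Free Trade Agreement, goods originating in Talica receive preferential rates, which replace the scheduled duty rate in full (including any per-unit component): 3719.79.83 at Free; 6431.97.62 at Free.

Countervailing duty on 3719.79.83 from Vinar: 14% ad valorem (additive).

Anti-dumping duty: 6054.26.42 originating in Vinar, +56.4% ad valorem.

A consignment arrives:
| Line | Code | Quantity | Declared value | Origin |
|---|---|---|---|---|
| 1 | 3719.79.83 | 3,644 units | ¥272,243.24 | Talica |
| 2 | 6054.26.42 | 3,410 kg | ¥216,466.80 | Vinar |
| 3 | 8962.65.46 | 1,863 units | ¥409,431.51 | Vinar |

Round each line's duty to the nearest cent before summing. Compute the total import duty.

¥165,332.20

Line 1 (3719.79.83, Talica, 3,644 units, ¥272,243.24):
Base rate for 3719.79.83 is 1.5% + ¥3.41/unit.
Origin Talica qualifies under the Eriesta–Talica agreement and 3719.79.83 is covered: preferential rate Free applies instead.
The additional-duty order on 3719.79.83 targets Vinar, not Talica; it does not apply.
Duty = ¥272,243.24 × 0% = ¥0.00.
Line 2 (6054.26.42, Vinar, 3,410 kg, ¥216,466.80):
Base rate for 6054.26.42 is 8% + ¥1.60/kg.
Additional duty on 6054.26.42 from Vinar: +56.4%. Applied ad valorem rate: 8% + 56.4% = 64.4%.
Duty = ¥216,466.80 × 64.4% + 3,410 × ¥1.60 = ¥144,860.62.
Line 3 (8962.65.46, Vinar, 1,863 units, ¥409,431.51):
Base rate for 8962.65.46 is 5%.
Duty = ¥409,431.51 × 5% = ¥20,471.58.
Total = ¥0.00 + ¥144,860.62 + ¥20,471.58 = ¥165,332.20.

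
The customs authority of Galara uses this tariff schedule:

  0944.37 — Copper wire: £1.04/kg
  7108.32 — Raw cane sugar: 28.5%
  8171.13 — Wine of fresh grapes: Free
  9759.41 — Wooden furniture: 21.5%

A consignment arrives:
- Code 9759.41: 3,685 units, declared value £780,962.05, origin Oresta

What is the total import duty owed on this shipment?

Line 1 (9759.41, Oresta, 3,685 units, £780,962.05):
Base rate for 9759.41 is 21.5%.
Duty = £780,962.05 × 21.5% = £167,906.84.

£167,906.84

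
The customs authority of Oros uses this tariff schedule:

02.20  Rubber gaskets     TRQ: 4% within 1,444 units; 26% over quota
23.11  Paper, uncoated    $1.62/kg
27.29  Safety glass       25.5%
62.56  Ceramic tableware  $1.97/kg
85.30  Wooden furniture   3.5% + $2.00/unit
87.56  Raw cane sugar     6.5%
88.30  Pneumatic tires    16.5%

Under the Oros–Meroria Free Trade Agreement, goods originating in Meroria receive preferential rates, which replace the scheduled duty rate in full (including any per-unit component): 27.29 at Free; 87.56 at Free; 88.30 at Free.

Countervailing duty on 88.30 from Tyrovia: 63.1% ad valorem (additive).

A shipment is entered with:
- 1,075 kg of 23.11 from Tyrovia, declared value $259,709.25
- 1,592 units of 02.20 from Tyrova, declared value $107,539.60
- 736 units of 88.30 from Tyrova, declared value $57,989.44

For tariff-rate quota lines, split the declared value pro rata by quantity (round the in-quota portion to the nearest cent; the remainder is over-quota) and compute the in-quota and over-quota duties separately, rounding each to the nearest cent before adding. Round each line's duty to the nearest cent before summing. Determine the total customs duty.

Line 1 (23.11, Tyrovia, 1,075 kg, $259,709.25):
Base rate for 23.11 is $1.62/kg.
Duty = 1,075 × $1.62 = $1,741.50.
Line 2 (02.20, Tyrova, 1,592 units, $107,539.60):
Code 02.20 is under a tariff-rate quota (threshold 1,444 units). In-quota: 1,444 units at 4%; over-quota: 148 units at 26%.
Pro-rata value split: in-quota = $107,539.60 × 1,444/1,592 = $97,542.20; over-quota = $107,539.60 − $97,542.20 = $9,997.40.
In-quota duty = $97,542.20 × 4% = $3,901.69. Over-quota duty = $9,997.40 × 26% = $2,599.32.
Line duty = $3,901.69 + $2,599.32 = $6,501.01.
Line 3 (88.30, Tyrova, 736 units, $57,989.44):
Base rate for 88.30 is 16.5%.
88.30 has an FTA preferential rate, but origin Tyrova is not Meroria; base rate stands.
The additional-duty order on 88.30 targets Tyrovia, not Tyrova; it does not apply.
Duty = $57,989.44 × 16.5% = $9,568.26.
Total = $1,741.50 + $6,501.01 + $9,568.26 = $17,810.77.

$17,810.77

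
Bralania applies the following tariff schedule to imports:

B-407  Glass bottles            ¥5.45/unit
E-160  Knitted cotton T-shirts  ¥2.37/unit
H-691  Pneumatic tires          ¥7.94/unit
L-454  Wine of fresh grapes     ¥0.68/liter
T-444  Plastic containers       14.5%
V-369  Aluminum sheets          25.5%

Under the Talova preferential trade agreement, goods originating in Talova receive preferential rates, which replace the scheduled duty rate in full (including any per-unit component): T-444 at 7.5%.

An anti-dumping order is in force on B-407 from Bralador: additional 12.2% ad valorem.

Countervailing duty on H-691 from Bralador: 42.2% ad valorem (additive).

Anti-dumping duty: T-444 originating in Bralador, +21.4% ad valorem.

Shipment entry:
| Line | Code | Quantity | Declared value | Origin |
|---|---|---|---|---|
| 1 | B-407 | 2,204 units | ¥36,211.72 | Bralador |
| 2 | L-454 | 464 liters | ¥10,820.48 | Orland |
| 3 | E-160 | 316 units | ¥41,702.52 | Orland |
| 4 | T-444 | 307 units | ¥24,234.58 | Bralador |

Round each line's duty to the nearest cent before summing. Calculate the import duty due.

¥26,194.28

Line 1 (B-407, Bralador, 2,204 units, ¥36,211.72):
Base rate for B-407 is ¥5.45/unit.
Additional duty on B-407 from Bralador: +12.2% ad valorem. Applied ad valorem rate = 12.2%.
Duty = ¥36,211.72 × 12.2% + 2,204 × ¥5.45 = ¥16,429.63.
Line 2 (L-454, Orland, 464 liters, ¥10,820.48):
Base rate for L-454 is ¥0.68/liter.
Duty = 464 × ¥0.68 = ¥315.52.
Line 3 (E-160, Orland, 316 units, ¥41,702.52):
Base rate for E-160 is ¥2.37/unit.
Duty = 316 × ¥2.37 = ¥748.92.
Line 4 (T-444, Bralador, 307 units, ¥24,234.58):
Base rate for T-444 is 14.5%.
T-444 has an FTA preferential rate, but origin Bralador is not Talova; base rate stands.
Additional duty on T-444 from Bralador: +21.4%. Applied ad valorem rate: 14.5% + 21.4% = 35.9%.
Duty = ¥24,234.58 × 35.9% = ¥8,700.21.
Total = ¥16,429.63 + ¥315.52 + ¥748.92 + ¥8,700.21 = ¥26,194.28.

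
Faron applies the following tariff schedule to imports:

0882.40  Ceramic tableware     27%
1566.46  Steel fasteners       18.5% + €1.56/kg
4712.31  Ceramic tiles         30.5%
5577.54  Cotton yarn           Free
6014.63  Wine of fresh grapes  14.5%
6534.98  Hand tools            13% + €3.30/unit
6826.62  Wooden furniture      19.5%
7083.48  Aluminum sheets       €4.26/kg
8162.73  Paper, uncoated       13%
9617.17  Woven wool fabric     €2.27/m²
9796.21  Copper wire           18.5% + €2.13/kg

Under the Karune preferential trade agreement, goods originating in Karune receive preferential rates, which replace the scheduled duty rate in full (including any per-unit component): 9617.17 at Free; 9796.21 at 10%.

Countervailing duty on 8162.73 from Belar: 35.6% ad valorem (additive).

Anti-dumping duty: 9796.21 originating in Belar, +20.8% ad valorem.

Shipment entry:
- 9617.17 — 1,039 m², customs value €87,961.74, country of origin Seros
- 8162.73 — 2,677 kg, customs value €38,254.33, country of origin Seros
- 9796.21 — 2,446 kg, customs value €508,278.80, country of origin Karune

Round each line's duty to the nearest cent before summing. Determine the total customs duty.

€58,159.47

Line 1 (9617.17, Seros, 1,039 m², €87,961.74):
Base rate for 9617.17 is €2.27/m².
9617.17 has an FTA preferential rate, but origin Seros is not Karune; base rate stands.
Duty = 1,039 × €2.27 = €2,358.53.
Line 2 (8162.73, Seros, 2,677 kg, €38,254.33):
Base rate for 8162.73 is 13%.
The additional-duty order on 8162.73 targets Belar, not Seros; it does not apply.
Duty = €38,254.33 × 13% = €4,973.06.
Line 3 (9796.21, Karune, 2,446 kg, €508,278.80):
Base rate for 9796.21 is 18.5% + €2.13/kg.
Origin Karune qualifies under the Faron–Karune agreement and 9796.21 is covered: preferential rate 10% applies instead.
The additional-duty order on 9796.21 targets Belar, not Karune; it does not apply.
Duty = €508,278.80 × 10% = €50,827.88.
Total = €2,358.53 + €4,973.06 + €50,827.88 = €58,159.47.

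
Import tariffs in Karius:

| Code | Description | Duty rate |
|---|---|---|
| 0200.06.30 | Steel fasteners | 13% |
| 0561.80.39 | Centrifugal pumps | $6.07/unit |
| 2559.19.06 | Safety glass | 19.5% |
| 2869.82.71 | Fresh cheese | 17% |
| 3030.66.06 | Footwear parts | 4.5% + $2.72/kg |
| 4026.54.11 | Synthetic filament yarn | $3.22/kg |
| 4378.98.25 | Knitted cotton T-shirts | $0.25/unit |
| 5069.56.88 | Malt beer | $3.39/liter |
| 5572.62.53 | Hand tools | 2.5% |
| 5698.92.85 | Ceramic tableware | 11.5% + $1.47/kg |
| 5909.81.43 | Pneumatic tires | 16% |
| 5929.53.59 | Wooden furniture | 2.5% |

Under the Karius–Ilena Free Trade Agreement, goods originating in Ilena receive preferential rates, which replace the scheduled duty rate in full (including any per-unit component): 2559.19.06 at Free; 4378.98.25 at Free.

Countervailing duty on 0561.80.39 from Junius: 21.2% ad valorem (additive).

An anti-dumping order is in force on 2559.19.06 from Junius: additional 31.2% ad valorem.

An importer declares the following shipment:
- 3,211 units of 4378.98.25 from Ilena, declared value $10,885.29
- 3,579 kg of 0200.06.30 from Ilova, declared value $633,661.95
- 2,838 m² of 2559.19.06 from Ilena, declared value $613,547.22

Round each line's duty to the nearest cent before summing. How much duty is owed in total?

$82,376.05

Line 1 (4378.98.25, Ilena, 3,211 units, $10,885.29):
Base rate for 4378.98.25 is $0.25/unit.
Origin Ilena qualifies under the Karius–Ilena agreement and 4378.98.25 is covered: preferential rate Free applies instead.
Duty = $10,885.29 × 0% = $0.00.
Line 2 (0200.06.30, Ilova, 3,579 kg, $633,661.95):
Base rate for 0200.06.30 is 13%.
Duty = $633,661.95 × 13% = $82,376.05.
Line 3 (2559.19.06, Ilena, 2,838 m², $613,547.22):
Base rate for 2559.19.06 is 19.5%.
Origin Ilena qualifies under the Karius–Ilena agreement and 2559.19.06 is covered: preferential rate Free applies instead.
The additional-duty order on 2559.19.06 targets Junius, not Ilena; it does not apply.
Duty = $613,547.22 × 0% = $0.00.
Total = $0.00 + $82,376.05 + $0.00 = $82,376.05.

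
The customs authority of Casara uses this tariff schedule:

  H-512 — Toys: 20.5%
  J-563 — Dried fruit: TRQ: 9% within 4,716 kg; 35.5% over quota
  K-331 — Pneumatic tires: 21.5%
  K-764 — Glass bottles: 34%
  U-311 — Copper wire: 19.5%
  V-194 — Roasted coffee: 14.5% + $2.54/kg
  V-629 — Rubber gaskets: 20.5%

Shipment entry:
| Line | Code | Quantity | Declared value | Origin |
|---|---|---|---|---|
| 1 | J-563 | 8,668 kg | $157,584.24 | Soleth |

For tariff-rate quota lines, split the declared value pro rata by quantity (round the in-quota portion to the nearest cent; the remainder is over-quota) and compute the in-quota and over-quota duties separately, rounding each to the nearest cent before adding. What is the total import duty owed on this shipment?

$33,222.13

Line 1 (J-563, Soleth, 8,668 kg, $157,584.24):
Code J-563 is under a tariff-rate quota (threshold 4,716 kg). In-quota: 4,716 kg at 9%; over-quota: 3,952 kg at 35.5%.
Pro-rata value split: in-quota = $157,584.24 × 4,716/8,668 = $85,736.88; over-quota = $157,584.24 − $85,736.88 = $71,847.36.
In-quota duty = $85,736.88 × 9% = $7,716.32. Over-quota duty = $71,847.36 × 35.5% = $25,505.81.
Line duty = $7,716.32 + $25,505.81 = $33,222.13.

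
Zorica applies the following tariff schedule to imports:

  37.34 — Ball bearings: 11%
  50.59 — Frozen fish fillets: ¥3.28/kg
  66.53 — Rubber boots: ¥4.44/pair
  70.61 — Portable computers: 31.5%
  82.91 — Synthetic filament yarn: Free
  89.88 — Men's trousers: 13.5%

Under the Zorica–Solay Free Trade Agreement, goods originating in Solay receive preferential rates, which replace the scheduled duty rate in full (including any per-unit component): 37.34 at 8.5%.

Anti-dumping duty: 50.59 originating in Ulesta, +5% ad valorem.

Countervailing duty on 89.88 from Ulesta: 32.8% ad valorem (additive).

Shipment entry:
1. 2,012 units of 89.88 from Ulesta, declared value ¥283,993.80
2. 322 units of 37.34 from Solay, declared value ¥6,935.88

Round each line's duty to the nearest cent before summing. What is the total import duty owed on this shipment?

Line 1 (89.88, Ulesta, 2,012 units, ¥283,993.80):
Base rate for 89.88 is 13.5%.
Additional duty on 89.88 from Ulesta: +32.8%. Applied ad valorem rate: 13.5% + 32.8% = 46.3%.
Duty = ¥283,993.80 × 46.3% = ¥131,489.13.
Line 2 (37.34, Solay, 322 units, ¥6,935.88):
Base rate for 37.34 is 11%.
Origin Solay qualifies under the Zorica–Solay agreement and 37.34 is covered: preferential rate 8.5% applies instead.
Duty = ¥6,935.88 × 8.5% = ¥589.55.
Total = ¥131,489.13 + ¥589.55 = ¥132,078.68.

¥132,078.68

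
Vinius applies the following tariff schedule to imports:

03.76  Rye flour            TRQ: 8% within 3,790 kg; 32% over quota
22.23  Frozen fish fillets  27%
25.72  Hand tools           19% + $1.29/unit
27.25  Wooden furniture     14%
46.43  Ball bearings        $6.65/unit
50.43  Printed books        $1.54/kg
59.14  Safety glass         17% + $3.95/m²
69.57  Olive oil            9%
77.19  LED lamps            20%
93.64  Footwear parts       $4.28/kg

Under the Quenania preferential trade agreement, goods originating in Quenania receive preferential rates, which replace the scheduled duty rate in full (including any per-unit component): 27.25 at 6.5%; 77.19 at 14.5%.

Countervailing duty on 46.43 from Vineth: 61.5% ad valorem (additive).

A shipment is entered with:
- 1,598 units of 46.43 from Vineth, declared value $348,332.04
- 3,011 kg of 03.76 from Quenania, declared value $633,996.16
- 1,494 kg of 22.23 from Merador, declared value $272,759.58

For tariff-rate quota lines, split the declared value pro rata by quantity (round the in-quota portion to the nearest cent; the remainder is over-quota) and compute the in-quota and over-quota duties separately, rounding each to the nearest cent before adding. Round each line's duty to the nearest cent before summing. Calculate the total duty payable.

Line 1 (46.43, Vineth, 1,598 units, $348,332.04):
Base rate for 46.43 is $6.65/unit.
Additional duty on 46.43 from Vineth: +61.5% ad valorem. Applied ad valorem rate = 61.5%.
Duty = $348,332.04 × 61.5% + 1,598 × $6.65 = $224,850.90.
Line 2 (03.76, Quenania, 3,011 kg, $633,996.16):
Code 03.76 is under a tariff-rate quota (threshold 3,790 kg). Quantity 3,011 kg is within the quota, so the in-quota rate 8% applies to the full value.
Duty = $633,996.16 × 8% = $50,719.69.
Line 3 (22.23, Merador, 1,494 kg, $272,759.58):
Base rate for 22.23 is 27%.
Duty = $272,759.58 × 27% = $73,645.09.
Total = $224,850.90 + $50,719.69 + $73,645.09 = $349,215.68.

$349,215.68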